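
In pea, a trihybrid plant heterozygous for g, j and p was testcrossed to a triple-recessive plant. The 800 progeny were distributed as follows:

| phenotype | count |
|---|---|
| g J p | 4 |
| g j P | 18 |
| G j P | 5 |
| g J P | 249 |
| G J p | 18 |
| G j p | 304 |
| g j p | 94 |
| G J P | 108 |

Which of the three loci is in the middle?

p

The two most frequent reciprocal classes, g J P and G j p, are the parental types, so the F1 was g J P / G j p.
The two rarest classes, g J p and G j P, are the double crossovers. Comparing them with the parentals, only the p allele has switched, so p is the middle locus and the order is g – p – j.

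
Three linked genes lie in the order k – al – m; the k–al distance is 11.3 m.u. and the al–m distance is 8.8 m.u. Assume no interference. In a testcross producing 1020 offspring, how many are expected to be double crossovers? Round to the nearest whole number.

10

Map distances give recombination frequencies of 0.113 and 0.088 for the two intervals.
With no interference, expected double-crossover frequency = 0.113 × 0.088 = 0.00994.
Expected number = 0.00994 × 1020 = 10.14 ≈ 10.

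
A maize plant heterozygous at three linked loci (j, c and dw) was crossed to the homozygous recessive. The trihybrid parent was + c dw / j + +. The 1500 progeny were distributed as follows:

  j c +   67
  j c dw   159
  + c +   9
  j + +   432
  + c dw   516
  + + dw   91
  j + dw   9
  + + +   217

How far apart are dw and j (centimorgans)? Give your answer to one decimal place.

26.3 centimorgans

The two rarest classes, + c + and j + dw, are the double crossovers. Comparing them with the parentals, only the dw allele has switched, so dw is the middle locus and the order is j – dw – c.
Crossovers in the j–dw interval produce the single-crossover classes j c dw and + + + (159 + 217 = 376) plus the double crossovers (18).
RF(j–dw) = (376 + 18) / 1500 = 394/1500 = 0.2627 → 26.3 centimorgans.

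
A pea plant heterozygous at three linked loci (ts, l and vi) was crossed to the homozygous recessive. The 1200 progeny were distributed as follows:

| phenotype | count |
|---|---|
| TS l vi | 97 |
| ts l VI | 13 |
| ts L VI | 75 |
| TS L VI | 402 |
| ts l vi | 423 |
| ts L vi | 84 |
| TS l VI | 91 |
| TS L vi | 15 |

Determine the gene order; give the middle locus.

vi

The two most frequent reciprocal classes, ts l vi and TS L VI, are the parental types, so the F1 was ts l vi / TS L VI.
The two rarest classes, ts l VI and TS L vi, are the double crossovers. Comparing them with the parentals, only the vi allele has switched, so vi is the middle locus and the order is ts – vi – l.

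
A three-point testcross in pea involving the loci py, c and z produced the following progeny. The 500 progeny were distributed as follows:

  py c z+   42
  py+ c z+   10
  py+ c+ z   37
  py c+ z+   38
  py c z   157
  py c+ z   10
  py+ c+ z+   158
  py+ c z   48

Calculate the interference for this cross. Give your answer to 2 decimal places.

The two most frequent reciprocal classes, py c z and py+ c+ z+, are the parental types, so the F1 was py c z / py+ c+ z+.
The two rarest classes, py c+ z and py+ c z+, are the double crossovers. Comparing them with the parentals, only the c allele has switched, so c is the middle locus and the order is z – c – py.
z–c: (79 + 20)/500 = 0.1980; c–py: (86 + 20)/500 = 0.2120.
Expected DCO frequency = 0.1980 × 0.2120 ≈ 0.04198; observed = 20/500 ≈ 0.04000.
Coefficient of coincidence = 0.04000/0.04198 ≈ 0.95; interference = 1 − 0.95 = 0.05.

0.05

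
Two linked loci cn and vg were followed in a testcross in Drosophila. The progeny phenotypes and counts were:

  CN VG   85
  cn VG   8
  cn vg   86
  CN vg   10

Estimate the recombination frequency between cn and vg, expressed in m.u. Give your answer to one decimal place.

9.5 m.u.

The two most frequent classes, CN VG (85) and cn vg (86), are the parental types, so the F1 was CN VG / cn vg.
The recombinant classes are CN vg and cn VG: 10 + 8 = 18.
Recombination frequency = 18/189 = 0.0952 ≈ 9.5%, i.e. 9.5 m.u.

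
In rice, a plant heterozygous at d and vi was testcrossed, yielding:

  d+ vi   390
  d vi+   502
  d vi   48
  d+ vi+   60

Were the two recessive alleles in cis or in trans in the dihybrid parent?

The two most frequent classes are d+ vi (390) and d vi+ (502); these are the parental (non-recombinant) types.
So the F1 carried d+ vi on one chromosome and d vi+ on the other — the recessive alleles are on opposite chromosomes (trans / repulsion).

trans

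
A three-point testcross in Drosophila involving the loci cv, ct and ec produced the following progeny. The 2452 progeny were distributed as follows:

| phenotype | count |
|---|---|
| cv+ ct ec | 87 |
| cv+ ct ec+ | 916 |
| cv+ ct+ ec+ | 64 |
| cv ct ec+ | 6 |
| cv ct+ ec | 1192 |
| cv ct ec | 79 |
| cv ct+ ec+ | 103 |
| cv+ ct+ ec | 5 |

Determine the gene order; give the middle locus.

The two most frequent reciprocal classes, cv+ ct ec+ and cv ct+ ec, are the parental types, so the F1 was cv+ ct ec+ / cv ct+ ec.
The two rarest classes, cv ct ec+ and cv+ ct+ ec, are the double crossovers. Comparing them with the parentals, only the cv allele has switched, so cv is the middle locus and the order is ec – cv – ct.

cv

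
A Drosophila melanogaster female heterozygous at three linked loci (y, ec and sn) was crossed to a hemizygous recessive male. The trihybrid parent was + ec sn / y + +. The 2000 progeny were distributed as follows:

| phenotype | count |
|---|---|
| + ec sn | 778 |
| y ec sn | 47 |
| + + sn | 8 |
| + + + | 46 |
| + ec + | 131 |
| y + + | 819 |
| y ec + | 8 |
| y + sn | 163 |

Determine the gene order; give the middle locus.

The two rarest classes, + + sn and y ec +, are the double crossovers. Comparing them with the parentals, only the ec allele has switched, so ec is the middle locus and the order is y – ec – sn.

ec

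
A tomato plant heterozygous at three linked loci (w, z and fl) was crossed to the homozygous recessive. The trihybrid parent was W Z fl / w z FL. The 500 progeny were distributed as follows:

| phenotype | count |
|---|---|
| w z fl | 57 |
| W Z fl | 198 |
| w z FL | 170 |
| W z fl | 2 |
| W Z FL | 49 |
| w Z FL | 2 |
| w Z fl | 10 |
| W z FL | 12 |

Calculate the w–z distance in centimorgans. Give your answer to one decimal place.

The two rarest classes, W z fl and w Z FL, are the double crossovers. Comparing them with the parentals, only the z allele has switched, so z is the middle locus and the order is fl – z – w.
Crossovers in the z–w interval produce the single-crossover classes w Z fl and W z FL (10 + 12 = 22) plus the double crossovers (4).
RF(z–w) = (22 + 4) / 500 = 26/500 = 0.0520 → 5.2 centimorgans.

5.2 centimorgans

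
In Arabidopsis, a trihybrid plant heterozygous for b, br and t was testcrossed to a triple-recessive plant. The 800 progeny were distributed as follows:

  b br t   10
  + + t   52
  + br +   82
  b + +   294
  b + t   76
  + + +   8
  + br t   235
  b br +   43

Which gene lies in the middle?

b

The two most frequent reciprocal classes, b + + and + br t, are the parental types, so the F1 was b + + / + br t.
The two rarest classes, + + + and b br t, are the double crossovers. Comparing them with the parentals, only the b allele has switched, so b is the middle locus and the order is t – b – br.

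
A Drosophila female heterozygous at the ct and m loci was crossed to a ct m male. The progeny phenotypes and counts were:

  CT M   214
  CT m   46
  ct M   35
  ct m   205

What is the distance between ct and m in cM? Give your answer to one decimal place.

The two most frequent classes, CT M (214) and ct m (205), are the parental types, so the F1 was CT M / ct m.
The recombinant classes are CT m and ct M: 46 + 35 = 81.
Recombination frequency = 81/500 = 0.1620 ≈ 16.2%, i.e. 16.2 cM.

16.2 cM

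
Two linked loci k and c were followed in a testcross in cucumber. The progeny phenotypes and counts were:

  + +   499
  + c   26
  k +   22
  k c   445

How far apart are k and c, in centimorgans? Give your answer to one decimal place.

4.8 centimorgans

The two most frequent classes, + + (499) and k c (445), are the parental types, so the F1 was + + / k c.
The recombinant classes are + c and k +: 26 + 22 = 48.
Recombination frequency = 48/992 = 0.0484 ≈ 4.8%, i.e. 4.8 centimorgans.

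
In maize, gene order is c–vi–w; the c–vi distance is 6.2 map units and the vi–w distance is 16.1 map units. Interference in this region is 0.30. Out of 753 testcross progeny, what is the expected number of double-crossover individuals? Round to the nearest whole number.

Map distances give recombination frequencies of 0.062 and 0.161 for the two intervals.
With interference 0.30 (so coincidence = 0.70), expected double-crossover frequency = 0.062 × 0.161 × 0.70 = 0.00699.
Expected number = 0.00699 × 753 = 5.26 ≈ 5.

5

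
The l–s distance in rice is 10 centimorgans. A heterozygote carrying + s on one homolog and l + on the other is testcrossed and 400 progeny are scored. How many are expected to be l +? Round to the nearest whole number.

A map distance of 10 centimorgans corresponds to a recombination frequency of 0.100.
The F1 is + s / l +, so l + is a parental gamete class with expected frequency (1 − r)/2 = 0.900/2 = 0.4500.
Expected number = 0.4500 × 400 = 180.00 ≈ 180.

180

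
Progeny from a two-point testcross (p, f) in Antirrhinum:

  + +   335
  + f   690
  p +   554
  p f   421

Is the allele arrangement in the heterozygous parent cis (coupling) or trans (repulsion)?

trans

The two most frequent classes are + f (690) and p + (554); these are the parental (non-recombinant) types.
So the F1 carried + f on one chromosome and p + on the other — the recessive alleles are on opposite chromosomes (trans / repulsion).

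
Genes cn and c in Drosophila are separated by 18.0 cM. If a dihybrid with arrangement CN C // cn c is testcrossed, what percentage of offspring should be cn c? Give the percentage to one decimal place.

41.0%

A map distance of 18.0 cM corresponds to a recombination frequency of 0.180.
The F1 is CN C / cn c, so cn c is a parental gamete class with expected frequency (1 − r)/2 = 0.820/2 = 0.4100.
That is 0.4100 = 41.0% of the progeny.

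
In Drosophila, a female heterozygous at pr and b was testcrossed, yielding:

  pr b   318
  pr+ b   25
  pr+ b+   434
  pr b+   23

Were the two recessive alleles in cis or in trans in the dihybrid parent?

The two most frequent classes are pr+ b+ (434) and pr b (318); these are the parental (non-recombinant) types.
So the F1 carried pr+ b+ on one chromosome and pr b on the other — the recessive alleles are on the same chromosome (cis / coupling).

cis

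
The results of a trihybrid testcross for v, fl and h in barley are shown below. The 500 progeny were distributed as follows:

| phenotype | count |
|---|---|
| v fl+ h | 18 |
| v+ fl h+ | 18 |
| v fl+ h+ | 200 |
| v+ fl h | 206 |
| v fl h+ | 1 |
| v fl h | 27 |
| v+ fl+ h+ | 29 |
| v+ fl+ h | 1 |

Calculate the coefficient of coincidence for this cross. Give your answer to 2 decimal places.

The two most frequent reciprocal classes, v fl+ h+ and v+ fl h, are the parental types, so the F1 was v fl+ h+ / v+ fl h.
The two rarest classes, v fl h+ and v+ fl+ h, are the double crossovers. Comparing them with the parentals, only the fl allele has switched, so fl is the middle locus and the order is h – fl – v.
h–fl: (36 + 2)/500 = 0.0760; fl–v: (56 + 2)/500 = 0.1160.
Expected DCO frequency = 0.0760 × 0.1160 ≈ 0.00882; observed = 2/500 ≈ 0.00400.
Coefficient of coincidence = 0.00400/0.00882 ≈ 0.45.

0.45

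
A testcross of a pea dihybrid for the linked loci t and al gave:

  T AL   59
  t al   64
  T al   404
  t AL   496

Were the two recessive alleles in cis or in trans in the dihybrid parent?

The two most frequent classes are T al (404) and t AL (496); these are the parental (non-recombinant) types.
So the F1 carried T al on one chromosome and t AL on the other — the recessive alleles are on opposite chromosomes (trans / repulsion).

trans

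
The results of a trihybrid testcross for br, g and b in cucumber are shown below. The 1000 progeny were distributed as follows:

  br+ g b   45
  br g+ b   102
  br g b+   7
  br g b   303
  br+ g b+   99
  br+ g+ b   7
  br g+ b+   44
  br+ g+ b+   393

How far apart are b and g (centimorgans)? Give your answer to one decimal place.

The two most frequent reciprocal classes, br g b and br+ g+ b+, are the parental types, so the F1 was br g b / br+ g+ b+.
The two rarest classes, br g b+ and br+ g+ b, are the double crossovers. Comparing them with the parentals, only the b allele has switched, so b is the middle locus and the order is g – b – br.
Crossovers in the g–b interval produce the single-crossover classes br g+ b and br+ g b+ (102 + 99 = 201) plus the double crossovers (14).
RF(g–b) = (201 + 14) / 1000 = 215/1000 = 0.2150 → 21.5 centimorgans.

21.5 centimorgans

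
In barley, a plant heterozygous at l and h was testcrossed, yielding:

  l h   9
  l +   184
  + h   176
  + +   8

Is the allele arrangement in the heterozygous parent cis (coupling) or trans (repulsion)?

trans

The two most frequent classes are + h (176) and l + (184); these are the parental (non-recombinant) types.
So the F1 carried + h on one chromosome and l + on the other — the recessive alleles are on opposite chromosomes (trans / repulsion).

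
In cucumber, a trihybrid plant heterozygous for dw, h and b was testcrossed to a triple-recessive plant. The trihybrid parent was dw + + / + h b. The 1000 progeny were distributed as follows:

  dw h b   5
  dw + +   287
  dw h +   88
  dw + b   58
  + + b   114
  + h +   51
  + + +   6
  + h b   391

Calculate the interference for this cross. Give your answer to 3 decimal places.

0.570

The two rarest classes, + + + and dw h b, are the double crossovers. Comparing them with the parentals, only the dw allele has switched, so dw is the middle locus and the order is b – dw – h.
b–dw: (109 + 11)/1000 = 0.1200; dw–h: (202 + 11)/1000 = 0.2130.
Expected DCO frequency = 0.1200 × 0.2130 ≈ 0.02556; observed = 11/1000 ≈ 0.01100.
Coefficient of coincidence = 0.01100/0.02556 ≈ 0.430; interference = 1 − 0.430 = 0.570.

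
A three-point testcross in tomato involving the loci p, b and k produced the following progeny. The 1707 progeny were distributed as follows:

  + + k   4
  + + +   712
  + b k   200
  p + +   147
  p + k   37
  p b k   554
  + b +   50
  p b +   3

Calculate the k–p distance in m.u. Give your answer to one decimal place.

20.7 m.u.

The two most frequent reciprocal classes, p b k and + + +, are the parental types, so the F1 was p b k / + + +.
The two rarest classes, p b + and + + k, are the double crossovers. Comparing them with the parentals, only the k allele has switched, so k is the middle locus and the order is b – k – p.
Crossovers in the k–p interval produce the single-crossover classes + b k and p + + (200 + 147 = 347) plus the double crossovers (7).
RF(k–p) = (347 + 7) / 1707 = 354/1707 = 0.2074 → 20.7 m.u.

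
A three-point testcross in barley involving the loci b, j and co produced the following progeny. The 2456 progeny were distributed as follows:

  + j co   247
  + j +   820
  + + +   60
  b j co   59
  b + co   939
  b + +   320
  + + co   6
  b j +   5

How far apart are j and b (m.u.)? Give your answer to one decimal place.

5.3 m.u.

The two most frequent reciprocal classes, b + co and + j +, are the parental types, so the F1 was b + co / + j +.
The two rarest classes, + + co and b j +, are the double crossovers. Comparing them with the parentals, only the b allele has switched, so b is the middle locus and the order is j – b – co.
Crossovers in the j–b interval produce the single-crossover classes b j co and + + + (59 + 60 = 119) plus the double crossovers (11).
RF(j–b) = (119 + 11) / 2456 = 130/2456 = 0.0529 → 5.3 m.u.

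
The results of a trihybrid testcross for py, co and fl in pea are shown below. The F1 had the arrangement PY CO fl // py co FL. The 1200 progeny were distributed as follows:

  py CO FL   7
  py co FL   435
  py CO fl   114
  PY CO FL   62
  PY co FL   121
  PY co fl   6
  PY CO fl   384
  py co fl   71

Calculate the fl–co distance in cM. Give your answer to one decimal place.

The two rarest classes, PY co fl and py CO FL, are the double crossovers. Comparing them with the parentals, only the co allele has switched, so co is the middle locus and the order is py – co – fl.
Crossovers in the co–fl interval produce the single-crossover classes PY CO FL and py co fl (62 + 71 = 133) plus the double crossovers (13).
RF(co–fl) = (133 + 13) / 1200 = 146/1200 = 0.1217 → 12.2 cM.

12.2 cM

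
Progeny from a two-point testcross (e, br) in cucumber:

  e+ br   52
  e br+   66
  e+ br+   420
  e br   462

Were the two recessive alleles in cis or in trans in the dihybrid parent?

cis

The two most frequent classes are e+ br+ (420) and e br (462); these are the parental (non-recombinant) types.
So the F1 carried e+ br+ on one chromosome and e br on the other — the recessive alleles are on the same chromosome (cis / coupling).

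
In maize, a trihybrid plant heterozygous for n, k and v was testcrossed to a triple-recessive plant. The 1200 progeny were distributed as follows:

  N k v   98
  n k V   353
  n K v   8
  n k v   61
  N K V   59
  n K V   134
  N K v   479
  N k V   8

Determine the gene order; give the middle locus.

n

The two most frequent reciprocal classes, N K v and n k V, are the parental types, so the F1 was N K v / n k V.
The two rarest classes, n K v and N k V, are the double crossovers. Comparing them with the parentals, only the n allele has switched, so n is the middle locus and the order is v – n – k.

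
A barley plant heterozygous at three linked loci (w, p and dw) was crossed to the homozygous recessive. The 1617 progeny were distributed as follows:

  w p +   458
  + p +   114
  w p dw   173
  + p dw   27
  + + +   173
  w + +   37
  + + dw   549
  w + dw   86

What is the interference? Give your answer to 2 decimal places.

0.04

The two most frequent reciprocal classes, w p + and + + dw, are the parental types, so the F1 was w p + / + + dw.
The two rarest classes, w + + and + p dw, are the double crossovers. Comparing them with the parentals, only the p allele has switched, so p is the middle locus and the order is dw – p – w.
dw–p: (346 + 64)/1617 = 0.2536; p–w: (200 + 64)/1617 = 0.1633.
Expected DCO frequency = 0.2536 × 0.1633 ≈ 0.04141; observed = 64/1617 ≈ 0.03958.
Coefficient of coincidence = 0.03958/0.04141 ≈ 0.96; interference = 1 − 0.96 = 0.04.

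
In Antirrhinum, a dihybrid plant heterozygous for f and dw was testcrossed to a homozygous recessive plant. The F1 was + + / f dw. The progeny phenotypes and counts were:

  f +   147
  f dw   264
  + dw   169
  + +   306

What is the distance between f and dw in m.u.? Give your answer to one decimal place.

The recombinant classes are + dw and f +: 169 + 147 = 316.
Recombination frequency = 316/886 = 0.3567 ≈ 35.7%, i.e. 35.7 m.u.

35.7 m.u.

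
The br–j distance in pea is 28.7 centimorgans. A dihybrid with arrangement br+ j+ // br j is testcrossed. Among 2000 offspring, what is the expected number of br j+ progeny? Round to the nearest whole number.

287

A map distance of 28.7 centimorgans corresponds to a recombination frequency of 0.287.
The F1 is br+ j+ / br j, so br j+ is a recombinant gamete class with expected frequency r/2 = 0.287/2 = 0.1435.
Expected number = 0.1435 × 2000 = 287.00 ≈ 287.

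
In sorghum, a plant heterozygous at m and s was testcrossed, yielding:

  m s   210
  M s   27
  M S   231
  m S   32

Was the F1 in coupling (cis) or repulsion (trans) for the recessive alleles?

The two most frequent classes are M S (231) and m s (210); these are the parental (non-recombinant) types.
So the F1 carried M S on one chromosome and m s on the other — the recessive alleles are on the same chromosome (cis / coupling).

cis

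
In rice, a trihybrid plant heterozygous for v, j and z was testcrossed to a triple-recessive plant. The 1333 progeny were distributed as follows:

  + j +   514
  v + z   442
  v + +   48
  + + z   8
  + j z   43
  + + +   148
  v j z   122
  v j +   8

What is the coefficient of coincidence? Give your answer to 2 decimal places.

The two most frequent reciprocal classes, + j + and v + z, are the parental types, so the F1 was + j + / v + z.
The two rarest classes, v j + and + + z, are the double crossovers. Comparing them with the parentals, only the v allele has switched, so v is the middle locus and the order is z – v – j.
z–v: (91 + 16)/1333 = 0.0803; v–j: (270 + 16)/1333 = 0.2146.
Expected DCO frequency = 0.0803 × 0.2146 ≈ 0.01723; observed = 16/1333 ≈ 0.01200.
Coefficient of coincidence = 0.01200/0.01723 ≈ 0.70.

0.70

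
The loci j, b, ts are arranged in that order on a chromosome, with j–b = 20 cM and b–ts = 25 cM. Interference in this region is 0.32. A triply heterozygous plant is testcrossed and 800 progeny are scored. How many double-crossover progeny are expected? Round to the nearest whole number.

Map distances give recombination frequencies of 0.200 and 0.250 for the two intervals.
With interference 0.32 (so coincidence = 0.68), expected double-crossover frequency = 0.200 × 0.250 × 0.68 = 0.03400.
Expected number = 0.03400 × 800 = 27.20 ≈ 27.

27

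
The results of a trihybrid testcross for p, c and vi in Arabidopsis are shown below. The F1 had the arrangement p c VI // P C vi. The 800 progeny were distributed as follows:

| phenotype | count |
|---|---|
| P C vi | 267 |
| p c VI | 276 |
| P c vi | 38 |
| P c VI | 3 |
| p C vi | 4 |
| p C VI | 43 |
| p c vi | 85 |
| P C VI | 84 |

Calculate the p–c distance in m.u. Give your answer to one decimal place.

The two rarest classes, P c VI and p C vi, are the double crossovers. Comparing them with the parentals, only the p allele has switched, so p is the middle locus and the order is c – p – vi.
Crossovers in the c–p interval produce the single-crossover classes p C VI and P c vi (43 + 38 = 81) plus the double crossovers (7).
RF(c–p) = (81 + 7) / 800 = 88/800 = 0.1100 → 11.0 m.u.

11.0 m.u.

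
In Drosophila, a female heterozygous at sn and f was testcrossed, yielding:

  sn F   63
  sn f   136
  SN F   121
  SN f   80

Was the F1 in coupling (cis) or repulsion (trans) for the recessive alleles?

The two most frequent classes are SN F (121) and sn f (136); these are the parental (non-recombinant) types.
So the F1 carried SN F on one chromosome and sn f on the other — the recessive alleles are on the same chromosome (cis / coupling).

cis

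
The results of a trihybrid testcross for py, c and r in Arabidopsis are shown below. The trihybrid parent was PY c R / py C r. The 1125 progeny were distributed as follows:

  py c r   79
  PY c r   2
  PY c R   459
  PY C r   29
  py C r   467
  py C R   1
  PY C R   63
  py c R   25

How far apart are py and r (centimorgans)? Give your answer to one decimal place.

The two rarest classes, PY c r and py C R, are the double crossovers. Comparing them with the parentals, only the r allele has switched, so r is the middle locus and the order is c – r – py.
Crossovers in the r–py interval produce the single-crossover classes py c R and PY C r (25 + 29 = 54) plus the double crossovers (3).
RF(r–py) = (54 + 3) / 1125 = 57/1125 = 0.0507 → 5.1 centimorgans.

5.1 centimorgans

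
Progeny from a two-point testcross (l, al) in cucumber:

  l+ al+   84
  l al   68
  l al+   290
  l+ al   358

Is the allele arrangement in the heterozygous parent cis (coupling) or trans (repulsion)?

trans

The two most frequent classes are l+ al (358) and l al+ (290); these are the parental (non-recombinant) types.
So the F1 carried l+ al on one chromosome and l al+ on the other — the recessive alleles are on opposite chromosomes (trans / repulsion).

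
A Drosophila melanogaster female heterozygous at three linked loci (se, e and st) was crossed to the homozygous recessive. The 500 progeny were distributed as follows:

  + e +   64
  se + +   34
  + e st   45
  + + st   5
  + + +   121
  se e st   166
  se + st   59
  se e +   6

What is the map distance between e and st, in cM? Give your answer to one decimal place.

The two most frequent reciprocal classes, + + + and se e st, are the parental types, so the F1 was + + + / se e st.
The two rarest classes, + + st and se e +, are the double crossovers. Comparing them with the parentals, only the st allele has switched, so st is the middle locus and the order is e – st – se.
Crossovers in the e–st interval produce the single-crossover classes + e + and se + st (64 + 59 = 123) plus the double crossovers (11).
RF(e–st) = (123 + 11) / 500 = 134/500 = 0.2680 → 26.8 cM.

26.8 cM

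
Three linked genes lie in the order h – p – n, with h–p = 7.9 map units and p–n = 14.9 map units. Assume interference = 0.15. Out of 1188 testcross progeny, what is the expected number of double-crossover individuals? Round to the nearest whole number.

Map distances give recombination frequencies of 0.079 and 0.149 for the two intervals.
With interference 0.15 (so coincidence = 0.85), expected double-crossover frequency = 0.079 × 0.149 × 0.85 = 0.01001.
Expected number = 0.01001 × 1188 = 11.89 ≈ 12.

12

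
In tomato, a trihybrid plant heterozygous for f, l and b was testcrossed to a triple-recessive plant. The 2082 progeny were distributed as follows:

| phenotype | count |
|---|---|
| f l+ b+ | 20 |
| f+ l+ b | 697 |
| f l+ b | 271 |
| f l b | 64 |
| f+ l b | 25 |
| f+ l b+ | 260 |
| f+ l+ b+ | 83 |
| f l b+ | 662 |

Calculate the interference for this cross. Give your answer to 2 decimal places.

The two most frequent reciprocal classes, f l b+ and f+ l+ b, are the parental types, so the F1 was f l b+ / f+ l+ b.
The two rarest classes, f l+ b+ and f+ l b, are the double crossovers. Comparing them with the parentals, only the l allele has switched, so l is the middle locus and the order is f – l – b.
f–l: (531 + 45)/2082 = 0.2767; l–b: (147 + 45)/2082 = 0.0922.
Expected DCO frequency = 0.2767 × 0.0922 ≈ 0.02551; observed = 45/2082 ≈ 0.02161.
Coefficient of coincidence = 0.02161/0.02551 ≈ 0.85; interference = 1 − 0.85 = 0.15.

0.15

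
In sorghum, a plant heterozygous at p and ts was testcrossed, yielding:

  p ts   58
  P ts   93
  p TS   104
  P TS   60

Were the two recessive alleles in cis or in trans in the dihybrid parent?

trans

The two most frequent classes are P ts (93) and p TS (104); these are the parental (non-recombinant) types.
So the F1 carried P ts on one chromosome and p TS on the other — the recessive alleles are on opposite chromosomes (trans / repulsion).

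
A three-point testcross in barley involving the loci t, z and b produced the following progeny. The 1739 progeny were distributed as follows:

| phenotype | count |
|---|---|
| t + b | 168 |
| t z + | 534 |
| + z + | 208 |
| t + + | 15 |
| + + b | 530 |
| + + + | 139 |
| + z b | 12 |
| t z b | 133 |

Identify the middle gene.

z

The two most frequent reciprocal classes, + + b and t z +, are the parental types, so the F1 was + + b / t z +.
The two rarest classes, + z b and t + +, are the double crossovers. Comparing them with the parentals, only the z allele has switched, so z is the middle locus and the order is t – z – b.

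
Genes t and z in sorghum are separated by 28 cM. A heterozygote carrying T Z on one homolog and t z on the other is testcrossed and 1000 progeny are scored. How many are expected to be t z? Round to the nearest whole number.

A map distance of 28 cM corresponds to a recombination frequency of 0.280.
The F1 is T Z / t z, so t z is a parental gamete class with expected frequency (1 − r)/2 = 0.720/2 = 0.3600.
Expected number = 0.3600 × 1000 = 360.00 ≈ 360.

360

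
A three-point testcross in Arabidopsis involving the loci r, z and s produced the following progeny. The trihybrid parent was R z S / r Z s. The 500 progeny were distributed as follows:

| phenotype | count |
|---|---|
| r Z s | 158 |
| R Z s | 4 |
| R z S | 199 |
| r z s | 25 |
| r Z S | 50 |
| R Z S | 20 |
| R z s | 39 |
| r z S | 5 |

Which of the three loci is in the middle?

r

The two rarest classes, r z S and R Z s, are the double crossovers. Comparing them with the parentals, only the r allele has switched, so r is the middle locus and the order is z – r – s.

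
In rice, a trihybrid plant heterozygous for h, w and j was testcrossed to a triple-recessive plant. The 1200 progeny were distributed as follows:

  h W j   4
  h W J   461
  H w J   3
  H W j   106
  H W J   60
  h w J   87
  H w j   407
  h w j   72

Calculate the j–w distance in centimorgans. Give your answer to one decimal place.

16.7 centimorgans

The two most frequent reciprocal classes, h W J and H w j, are the parental types, so the F1 was h W J / H w j.
The two rarest classes, h W j and H w J, are the double crossovers. Comparing them with the parentals, only the j allele has switched, so j is the middle locus and the order is w – j – h.
Crossovers in the w–j interval produce the single-crossover classes h w J and H W j (87 + 106 = 193) plus the double crossovers (7).
RF(w–j) = (193 + 7) / 1200 = 200/1200 = 0.1667 → 16.7 centimorgans.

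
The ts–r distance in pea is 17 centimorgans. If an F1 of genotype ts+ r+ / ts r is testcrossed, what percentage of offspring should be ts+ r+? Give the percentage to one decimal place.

A map distance of 17 centimorgans corresponds to a recombination frequency of 0.170.
The F1 is ts+ r+ / ts r, so ts+ r+ is a parental gamete class with expected frequency (1 − r)/2 = 0.830/2 = 0.4150.
That is 0.4150 = 41.5% of the progeny.

41.5%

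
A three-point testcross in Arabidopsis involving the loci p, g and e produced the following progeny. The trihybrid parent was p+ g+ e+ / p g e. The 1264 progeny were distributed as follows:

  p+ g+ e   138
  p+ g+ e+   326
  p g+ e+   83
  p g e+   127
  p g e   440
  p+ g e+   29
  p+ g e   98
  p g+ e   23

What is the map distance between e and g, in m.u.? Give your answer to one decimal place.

25.1 m.u.

The two rarest classes, p+ g e+ and p g+ e, are the double crossovers. Comparing them with the parentals, only the g allele has switched, so g is the middle locus and the order is e – g – p.
Crossovers in the e–g interval produce the single-crossover classes p+ g+ e and p g e+ (138 + 127 = 265) plus the double crossovers (52).
RF(e–g) = (265 + 52) / 1264 = 317/1264 = 0.2508 → 25.1 m.u.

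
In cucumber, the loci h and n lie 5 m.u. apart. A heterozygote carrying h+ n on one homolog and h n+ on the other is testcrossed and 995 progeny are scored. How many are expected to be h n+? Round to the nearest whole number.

A map distance of 5 m.u. corresponds to a recombination frequency of 0.050.
The F1 is h+ n / h n+, so h n+ is a parental gamete class with expected frequency (1 − r)/2 = 0.950/2 = 0.4750.
Expected number = 0.4750 × 995 = 472.62 ≈ 473.

473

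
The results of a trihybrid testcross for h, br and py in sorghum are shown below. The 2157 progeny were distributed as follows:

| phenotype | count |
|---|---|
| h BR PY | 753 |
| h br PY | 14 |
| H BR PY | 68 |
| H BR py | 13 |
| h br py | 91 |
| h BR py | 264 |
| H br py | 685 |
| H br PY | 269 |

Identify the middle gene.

br

The two most frequent reciprocal classes, H br py and h BR PY, are the parental types, so the F1 was H br py / h BR PY.
The two rarest classes, H BR py and h br PY, are the double crossovers. Comparing them with the parentals, only the br allele has switched, so br is the middle locus and the order is h – br – py.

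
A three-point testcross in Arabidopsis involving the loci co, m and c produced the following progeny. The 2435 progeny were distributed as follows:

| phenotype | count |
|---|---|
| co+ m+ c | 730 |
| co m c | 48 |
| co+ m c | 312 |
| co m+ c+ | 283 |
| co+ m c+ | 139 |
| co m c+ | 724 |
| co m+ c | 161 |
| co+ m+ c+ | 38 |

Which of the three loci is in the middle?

c

The two most frequent reciprocal classes, co+ m+ c and co m c+, are the parental types, so the F1 was co+ m+ c / co m c+.
The two rarest classes, co+ m+ c+ and co m c, are the double crossovers. Comparing them with the parentals, only the c allele has switched, so c is the middle locus and the order is co – c – m.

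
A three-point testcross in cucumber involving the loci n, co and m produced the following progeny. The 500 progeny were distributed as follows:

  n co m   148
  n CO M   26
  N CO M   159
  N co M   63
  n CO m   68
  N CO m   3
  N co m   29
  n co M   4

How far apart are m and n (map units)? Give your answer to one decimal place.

12.4 map units

The two most frequent reciprocal classes, n co m and N CO M, are the parental types, so the F1 was n co m / N CO M.
The two rarest classes, n co M and N CO m, are the double crossovers. Comparing them with the parentals, only the m allele has switched, so m is the middle locus and the order is co – m – n.
Crossovers in the m–n interval produce the single-crossover classes N co m and n CO M (29 + 26 = 55) plus the double crossovers (7).
RF(m–n) = (55 + 7) / 500 = 62/500 = 0.1240 → 12.4 map units.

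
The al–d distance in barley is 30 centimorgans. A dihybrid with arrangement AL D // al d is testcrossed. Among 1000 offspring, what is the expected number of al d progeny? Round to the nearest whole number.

350

A map distance of 30 centimorgans corresponds to a recombination frequency of 0.300.
The F1 is AL D / al d, so al d is a parental gamete class with expected frequency (1 − r)/2 = 0.700/2 = 0.3500.
Expected number = 0.3500 × 1000 = 350.00 ≈ 350.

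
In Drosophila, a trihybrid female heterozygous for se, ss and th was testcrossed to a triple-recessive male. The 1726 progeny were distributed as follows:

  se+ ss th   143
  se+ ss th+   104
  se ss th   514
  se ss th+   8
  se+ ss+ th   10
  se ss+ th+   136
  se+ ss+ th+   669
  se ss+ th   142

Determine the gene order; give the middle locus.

th

The two most frequent reciprocal classes, se+ ss+ th+ and se ss th, are the parental types, so the F1 was se+ ss+ th+ / se ss th.
The two rarest classes, se+ ss+ th and se ss th+, are the double crossovers. Comparing them with the parentals, only the th allele has switched, so th is the middle locus and the order is ss – th – se.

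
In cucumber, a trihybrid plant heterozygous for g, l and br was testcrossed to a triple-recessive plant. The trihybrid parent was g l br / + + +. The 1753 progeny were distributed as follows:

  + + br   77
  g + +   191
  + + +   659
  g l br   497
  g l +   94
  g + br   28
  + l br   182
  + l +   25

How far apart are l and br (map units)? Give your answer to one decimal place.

The two rarest classes, g + br and + l +, are the double crossovers. Comparing them with the parentals, only the l allele has switched, so l is the middle locus and the order is br – l – g.
Crossovers in the br–l interval produce the single-crossover classes g l + and + + br (94 + 77 = 171) plus the double crossovers (53).
RF(br–l) = (171 + 53) / 1753 = 224/1753 = 0.1278 → 12.8 map units.

12.8 map units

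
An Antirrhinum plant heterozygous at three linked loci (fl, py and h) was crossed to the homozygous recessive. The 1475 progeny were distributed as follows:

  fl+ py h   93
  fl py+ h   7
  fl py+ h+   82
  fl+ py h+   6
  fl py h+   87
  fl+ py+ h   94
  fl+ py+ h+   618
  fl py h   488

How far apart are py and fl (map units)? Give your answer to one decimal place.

12.7 map units

The two most frequent reciprocal classes, fl+ py+ h+ and fl py h, are the parental types, so the F1 was fl+ py+ h+ / fl py h.
The two rarest classes, fl+ py h+ and fl py+ h, are the double crossovers. Comparing them with the parentals, only the py allele has switched, so py is the middle locus and the order is h – py – fl.
Crossovers in the py–fl interval produce the single-crossover classes fl py+ h+ and fl+ py h (82 + 93 = 175) plus the double crossovers (13).
RF(py–fl) = (175 + 13) / 1475 = 188/1475 = 0.1275 → 12.7 map units.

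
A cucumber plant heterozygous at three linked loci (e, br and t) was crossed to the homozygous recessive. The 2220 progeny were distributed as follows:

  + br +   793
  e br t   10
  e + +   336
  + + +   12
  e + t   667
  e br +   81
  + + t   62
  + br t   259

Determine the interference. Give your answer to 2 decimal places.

The two most frequent reciprocal classes, e + t and + br +, are the parental types, so the F1 was e + t / + br +.
The two rarest classes, e br t and + + +, are the double crossovers. Comparing them with the parentals, only the br allele has switched, so br is the middle locus and the order is e – br – t.
e–br: (143 + 22)/2220 = 0.0743; br–t: (595 + 22)/2220 = 0.2779.
Expected DCO frequency = 0.0743 × 0.2779 ≈ 0.02065; observed = 22/2220 ≈ 0.00991.
Coefficient of coincidence = 0.00991/0.02065 ≈ 0.48; interference = 1 − 0.48 = 0.52.

0.52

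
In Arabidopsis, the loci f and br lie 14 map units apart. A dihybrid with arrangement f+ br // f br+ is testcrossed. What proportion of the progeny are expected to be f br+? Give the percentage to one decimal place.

43.0%

A map distance of 14 map units corresponds to a recombination frequency of 0.140.
The F1 is f+ br / f br+, so f br+ is a parental gamete class with expected frequency (1 − r)/2 = 0.860/2 = 0.4300.
That is 0.4300 = 43.0% of the progeny.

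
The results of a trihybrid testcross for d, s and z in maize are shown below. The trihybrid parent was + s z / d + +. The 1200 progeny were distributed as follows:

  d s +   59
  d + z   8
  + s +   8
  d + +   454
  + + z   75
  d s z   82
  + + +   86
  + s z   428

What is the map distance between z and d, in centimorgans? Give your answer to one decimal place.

The two rarest classes, + s + and d + z, are the double crossovers. Comparing them with the parentals, only the z allele has switched, so z is the middle locus and the order is s – z – d.
Crossovers in the z–d interval produce the single-crossover classes d s z and + + + (82 + 86 = 168) plus the double crossovers (16).
RF(z–d) = (168 + 16) / 1200 = 184/1200 = 0.1533 → 15.3 centimorgans.

15.3 centimorgans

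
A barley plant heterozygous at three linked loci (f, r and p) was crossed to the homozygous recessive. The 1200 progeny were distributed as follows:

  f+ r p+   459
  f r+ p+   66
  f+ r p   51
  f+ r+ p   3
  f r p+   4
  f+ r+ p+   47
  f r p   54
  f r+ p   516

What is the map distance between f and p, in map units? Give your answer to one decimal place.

10.3 map units

The two most frequent reciprocal classes, f r+ p and f+ r p+, are the parental types, so the F1 was f r+ p / f+ r p+.
The two rarest classes, f+ r+ p and f r p+, are the double crossovers. Comparing them with the parentals, only the f allele has switched, so f is the middle locus and the order is p – f – r.
Crossovers in the p–f interval produce the single-crossover classes f r+ p+ and f+ r p (66 + 51 = 117) plus the double crossovers (7).
RF(p–f) = (117 + 7) / 1200 = 124/1200 = 0.1033 → 10.3 map units.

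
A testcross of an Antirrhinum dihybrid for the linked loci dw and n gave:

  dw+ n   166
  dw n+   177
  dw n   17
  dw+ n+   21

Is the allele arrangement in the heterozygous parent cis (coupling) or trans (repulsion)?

The two most frequent classes are dw+ n (166) and dw n+ (177); these are the parental (non-recombinant) types.
So the F1 carried dw+ n on one chromosome and dw n+ on the other — the recessive alleles are on opposite chromosomes (trans / repulsion).

trans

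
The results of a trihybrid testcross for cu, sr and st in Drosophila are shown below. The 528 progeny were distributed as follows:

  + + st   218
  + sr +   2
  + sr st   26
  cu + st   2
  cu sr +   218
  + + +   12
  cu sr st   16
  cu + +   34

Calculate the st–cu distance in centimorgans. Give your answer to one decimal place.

The two most frequent reciprocal classes, + + st and cu sr +, are the parental types, so the F1 was + + st / cu sr +.
The two rarest classes, cu + st and + sr +, are the double crossovers. Comparing them with the parentals, only the cu allele has switched, so cu is the middle locus and the order is sr – cu – st.
Crossovers in the cu–st interval produce the single-crossover classes + + + and cu sr st (12 + 16 = 28) plus the double crossovers (4).
RF(cu–st) = (28 + 4) / 528 = 32/528 = 0.0606 → 6.1 centimorgans.

6.1 centimorgans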